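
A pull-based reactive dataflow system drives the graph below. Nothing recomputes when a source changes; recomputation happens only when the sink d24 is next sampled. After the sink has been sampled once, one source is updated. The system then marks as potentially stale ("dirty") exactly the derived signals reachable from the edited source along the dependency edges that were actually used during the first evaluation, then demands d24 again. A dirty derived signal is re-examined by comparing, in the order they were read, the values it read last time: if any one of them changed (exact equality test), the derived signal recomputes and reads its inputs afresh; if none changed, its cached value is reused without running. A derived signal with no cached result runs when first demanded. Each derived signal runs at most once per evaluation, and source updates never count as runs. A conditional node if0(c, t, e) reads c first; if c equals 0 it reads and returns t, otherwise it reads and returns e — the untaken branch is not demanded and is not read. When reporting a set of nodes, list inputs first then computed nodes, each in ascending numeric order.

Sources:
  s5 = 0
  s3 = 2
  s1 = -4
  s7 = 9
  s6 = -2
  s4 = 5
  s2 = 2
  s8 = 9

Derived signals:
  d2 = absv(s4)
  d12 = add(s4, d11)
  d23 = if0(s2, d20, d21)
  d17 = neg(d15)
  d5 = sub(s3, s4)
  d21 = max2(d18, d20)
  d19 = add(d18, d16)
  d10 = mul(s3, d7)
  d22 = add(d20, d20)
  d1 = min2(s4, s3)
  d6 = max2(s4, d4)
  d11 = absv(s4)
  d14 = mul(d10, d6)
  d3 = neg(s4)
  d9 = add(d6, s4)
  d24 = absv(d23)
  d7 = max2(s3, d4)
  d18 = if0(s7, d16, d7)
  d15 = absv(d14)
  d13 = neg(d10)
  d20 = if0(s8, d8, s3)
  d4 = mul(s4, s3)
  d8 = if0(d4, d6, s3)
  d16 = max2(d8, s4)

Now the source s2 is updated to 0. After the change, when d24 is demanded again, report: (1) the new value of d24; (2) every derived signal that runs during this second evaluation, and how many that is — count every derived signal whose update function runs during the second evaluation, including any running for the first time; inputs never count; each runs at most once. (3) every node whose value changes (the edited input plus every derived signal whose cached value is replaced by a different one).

New value of d24: 2.
Derived signals that run: d23, d24 — 2 in total.
Values that change: s2, d23, d24.

First evaluation (everything demanded from the output):
  d4 = mul(5, 2) = 10
  d7 = max2(2, 10) = 10
  d18 = if0(s7=9 -> else branch d7) = 10
  d20 = if0(s8=9 -> else branch s3) = 2
  d21 = max2(10, 2) = 10
  d23 = if0(s2=2 -> else branch d21) = 10
  d24 = absv(10) = 10

Propagation after the edit:
  d23: runs — s2 2->0; result 2.
  d24: runs — d23 10->2; result 2.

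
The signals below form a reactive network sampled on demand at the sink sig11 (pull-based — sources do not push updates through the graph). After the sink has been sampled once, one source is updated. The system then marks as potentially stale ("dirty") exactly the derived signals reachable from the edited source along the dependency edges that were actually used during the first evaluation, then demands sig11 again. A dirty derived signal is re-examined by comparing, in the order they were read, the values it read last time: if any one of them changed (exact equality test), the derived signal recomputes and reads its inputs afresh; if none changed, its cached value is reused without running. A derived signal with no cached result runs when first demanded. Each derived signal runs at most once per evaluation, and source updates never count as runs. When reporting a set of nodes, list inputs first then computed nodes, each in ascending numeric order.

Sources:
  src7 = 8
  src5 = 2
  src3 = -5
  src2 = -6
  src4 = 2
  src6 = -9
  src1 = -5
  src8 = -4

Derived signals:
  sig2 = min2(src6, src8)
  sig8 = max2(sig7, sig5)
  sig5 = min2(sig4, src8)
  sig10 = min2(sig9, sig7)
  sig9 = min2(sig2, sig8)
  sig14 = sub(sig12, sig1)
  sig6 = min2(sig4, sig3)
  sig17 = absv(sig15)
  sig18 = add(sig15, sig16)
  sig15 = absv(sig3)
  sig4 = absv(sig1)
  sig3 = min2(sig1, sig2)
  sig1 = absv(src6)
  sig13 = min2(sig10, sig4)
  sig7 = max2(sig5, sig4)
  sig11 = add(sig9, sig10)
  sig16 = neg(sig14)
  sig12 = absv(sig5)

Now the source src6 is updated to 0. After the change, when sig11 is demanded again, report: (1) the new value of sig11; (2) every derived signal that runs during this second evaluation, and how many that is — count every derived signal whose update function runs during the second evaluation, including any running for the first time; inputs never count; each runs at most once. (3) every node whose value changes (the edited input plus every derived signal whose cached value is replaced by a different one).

Initial pass — values computed on the first demand:
  sig1 = absv(-9) = 9
  sig2 = min2(-9, -4) = -9
  sig4 = absv(9) = 9
  sig5 = min2(9, -4) = -4
  sig7 = max2(-4, 9) = 9
  sig8 = max2(9, -4) = 9
  sig9 = min2(-9, 9) = -9
  sig10 = min2(-9, 9) = -9
  sig11 = add(-9, -9) = -18

Second demand — change propagation:
  sig1: re-runs because src6 -9->0; new result 0.
  sig2: re-runs because src6 -9->0; new result -4.
  sig4: re-runs because sig1 9->0; new result 0.
  sig5: re-runs because sig4 9->0; new result -4 (unchanged).
  sig7: re-runs because sig4 9->0; new result 0.
  sig8: re-runs because sig7 9->0; new result 0.
  sig9: re-runs because sig2 -9->-4; sig8 9->0; new result -4.
  sig10: re-runs because sig9 -9->-4; sig7 9->0; new result -4.
  sig11: re-runs because sig9 -9->-4; sig10 -9->-4; new result -8.

sig11 now evaluates to -8.
Run set: sig1, sig2, sig4, sig5, sig7, sig8, sig9, sig10, sig11 (9 run).
Changed values: src6, sig1, sig2, sig4, sig7, sig8, sig9, sig10, sig11.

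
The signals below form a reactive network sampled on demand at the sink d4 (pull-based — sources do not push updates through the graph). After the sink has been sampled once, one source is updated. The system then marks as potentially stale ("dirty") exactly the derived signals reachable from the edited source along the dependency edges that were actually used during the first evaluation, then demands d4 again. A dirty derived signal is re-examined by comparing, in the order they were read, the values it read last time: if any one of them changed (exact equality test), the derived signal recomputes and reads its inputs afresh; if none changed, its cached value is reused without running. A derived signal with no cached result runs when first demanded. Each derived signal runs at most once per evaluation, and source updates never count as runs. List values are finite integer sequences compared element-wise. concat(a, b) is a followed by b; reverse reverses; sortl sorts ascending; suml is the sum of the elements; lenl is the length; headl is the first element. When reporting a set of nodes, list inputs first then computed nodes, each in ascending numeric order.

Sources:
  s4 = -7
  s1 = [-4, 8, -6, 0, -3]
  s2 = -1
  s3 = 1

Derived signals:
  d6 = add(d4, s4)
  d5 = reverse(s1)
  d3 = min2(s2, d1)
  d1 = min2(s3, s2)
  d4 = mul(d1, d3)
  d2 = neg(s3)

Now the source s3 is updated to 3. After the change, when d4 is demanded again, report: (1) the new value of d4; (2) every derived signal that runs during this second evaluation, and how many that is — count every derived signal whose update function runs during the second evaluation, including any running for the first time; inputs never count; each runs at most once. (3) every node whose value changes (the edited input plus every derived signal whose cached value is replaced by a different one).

Initial pass — values computed on the first demand:
  d1 = min2(1, -1) = -1
  d3 = min2(-1, -1) = -1
  d4 = mul(-1, -1) = 1

Second demand — change propagation:
  d1: re-runs because s3 1->3; new result -1 (unchanged).
  d3: re-examined; everything it read last time is the same (s2 unchanged, d1 unchanged) — cache -1 kept, no run.
  d4: re-examined; everything it read last time is the same (d1 unchanged, d3 unchanged) — cache 1 kept, no run.

The important point: d1 recomputes to an identical value, and the output ends up unchanged.

d4 now evaluates to 1.
Run set: d1 (1 run).
Changed values: s3.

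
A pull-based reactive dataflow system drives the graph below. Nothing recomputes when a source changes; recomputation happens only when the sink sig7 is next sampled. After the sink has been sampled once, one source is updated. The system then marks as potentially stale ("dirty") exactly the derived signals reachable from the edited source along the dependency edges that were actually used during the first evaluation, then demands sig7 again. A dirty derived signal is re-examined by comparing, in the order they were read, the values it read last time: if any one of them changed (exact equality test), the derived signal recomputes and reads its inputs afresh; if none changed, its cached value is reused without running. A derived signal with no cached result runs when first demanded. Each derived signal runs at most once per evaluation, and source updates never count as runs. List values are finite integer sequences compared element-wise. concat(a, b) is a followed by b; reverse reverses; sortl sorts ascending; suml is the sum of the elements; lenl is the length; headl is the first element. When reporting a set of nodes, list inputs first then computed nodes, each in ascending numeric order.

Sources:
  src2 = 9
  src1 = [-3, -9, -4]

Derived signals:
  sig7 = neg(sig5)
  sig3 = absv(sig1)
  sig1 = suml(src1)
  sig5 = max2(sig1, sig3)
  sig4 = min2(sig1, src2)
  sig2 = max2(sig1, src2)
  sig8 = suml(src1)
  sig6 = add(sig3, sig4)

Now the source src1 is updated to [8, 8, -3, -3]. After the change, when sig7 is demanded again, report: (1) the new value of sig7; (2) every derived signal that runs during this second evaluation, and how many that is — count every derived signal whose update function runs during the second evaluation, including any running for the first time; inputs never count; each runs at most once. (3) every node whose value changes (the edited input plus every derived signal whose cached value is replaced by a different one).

First evaluation (everything demanded from the output):
  sig1 = suml([-3, -9, -4]) = -16
  sig3 = absv(-16) = 16
  sig5 = max2(-16, 16) = 16
  sig7 = neg(16) = -16

Propagation after the edit:
  sig1: runs — src1 [-3, -9, -4]->[8, 8, -3, -3]; result 10.
  sig3: runs — sig1 -16->10; result 10.
  sig5: runs — sig1 -16->10; sig3 16->10; result 10.
  sig7: runs — sig5 16->10; result -10.

New value of sig7: -10.
Derived signals that run: sig1, sig3, sig5, sig7 — 4 in total.
Values that change: src1, sig1, sig3, sig5, sig7.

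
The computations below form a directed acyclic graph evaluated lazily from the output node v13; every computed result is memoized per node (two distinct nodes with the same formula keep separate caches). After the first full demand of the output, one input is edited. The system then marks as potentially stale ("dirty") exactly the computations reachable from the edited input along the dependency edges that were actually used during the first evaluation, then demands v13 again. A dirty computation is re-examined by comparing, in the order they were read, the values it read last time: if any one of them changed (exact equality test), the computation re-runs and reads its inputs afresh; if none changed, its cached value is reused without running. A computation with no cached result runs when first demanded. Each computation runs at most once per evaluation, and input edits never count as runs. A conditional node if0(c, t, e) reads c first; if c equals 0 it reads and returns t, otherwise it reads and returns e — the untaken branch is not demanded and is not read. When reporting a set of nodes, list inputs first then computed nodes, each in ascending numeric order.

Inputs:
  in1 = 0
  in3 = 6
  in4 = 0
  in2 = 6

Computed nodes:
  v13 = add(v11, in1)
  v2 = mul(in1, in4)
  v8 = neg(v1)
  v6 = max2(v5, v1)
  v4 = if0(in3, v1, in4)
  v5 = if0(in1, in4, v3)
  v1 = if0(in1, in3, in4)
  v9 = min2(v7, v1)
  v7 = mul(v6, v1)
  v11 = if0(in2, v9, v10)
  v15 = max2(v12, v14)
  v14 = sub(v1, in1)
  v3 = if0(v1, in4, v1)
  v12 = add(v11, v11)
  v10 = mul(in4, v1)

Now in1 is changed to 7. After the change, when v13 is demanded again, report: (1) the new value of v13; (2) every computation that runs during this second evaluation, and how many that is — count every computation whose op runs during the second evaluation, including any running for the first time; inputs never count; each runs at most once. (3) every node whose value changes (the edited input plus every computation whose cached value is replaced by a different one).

First demand of the output computes:
  v1 = if0(in1=0 -> then branch in3) = 6
  v10 = mul(0, 6) = 0
  v11 = if0(in2=6 -> else branch v10) = 0
  v13 = add(0, 0) = 0

After the edit, cleaning proceeds:
  v1: a read changed (in1 0->7) — executes, giving 0.
  v10: a read changed (v1 6->0) — executes, giving 0 — identical to its old value.
  v11: dirty, but its reads are unchanged (in2 unchanged, v10 unchanged); cached 0 stands.
  v13: a read changed (in1 0->7) — executes, giving 7.

Note where the cutoff bites: v11 is checked, finds nothing changed, and keeps its cache.

Demanding v13 again yields 7.
3 computations run: v1, v10, v13.
The nodes whose values change: in1, v1, v13.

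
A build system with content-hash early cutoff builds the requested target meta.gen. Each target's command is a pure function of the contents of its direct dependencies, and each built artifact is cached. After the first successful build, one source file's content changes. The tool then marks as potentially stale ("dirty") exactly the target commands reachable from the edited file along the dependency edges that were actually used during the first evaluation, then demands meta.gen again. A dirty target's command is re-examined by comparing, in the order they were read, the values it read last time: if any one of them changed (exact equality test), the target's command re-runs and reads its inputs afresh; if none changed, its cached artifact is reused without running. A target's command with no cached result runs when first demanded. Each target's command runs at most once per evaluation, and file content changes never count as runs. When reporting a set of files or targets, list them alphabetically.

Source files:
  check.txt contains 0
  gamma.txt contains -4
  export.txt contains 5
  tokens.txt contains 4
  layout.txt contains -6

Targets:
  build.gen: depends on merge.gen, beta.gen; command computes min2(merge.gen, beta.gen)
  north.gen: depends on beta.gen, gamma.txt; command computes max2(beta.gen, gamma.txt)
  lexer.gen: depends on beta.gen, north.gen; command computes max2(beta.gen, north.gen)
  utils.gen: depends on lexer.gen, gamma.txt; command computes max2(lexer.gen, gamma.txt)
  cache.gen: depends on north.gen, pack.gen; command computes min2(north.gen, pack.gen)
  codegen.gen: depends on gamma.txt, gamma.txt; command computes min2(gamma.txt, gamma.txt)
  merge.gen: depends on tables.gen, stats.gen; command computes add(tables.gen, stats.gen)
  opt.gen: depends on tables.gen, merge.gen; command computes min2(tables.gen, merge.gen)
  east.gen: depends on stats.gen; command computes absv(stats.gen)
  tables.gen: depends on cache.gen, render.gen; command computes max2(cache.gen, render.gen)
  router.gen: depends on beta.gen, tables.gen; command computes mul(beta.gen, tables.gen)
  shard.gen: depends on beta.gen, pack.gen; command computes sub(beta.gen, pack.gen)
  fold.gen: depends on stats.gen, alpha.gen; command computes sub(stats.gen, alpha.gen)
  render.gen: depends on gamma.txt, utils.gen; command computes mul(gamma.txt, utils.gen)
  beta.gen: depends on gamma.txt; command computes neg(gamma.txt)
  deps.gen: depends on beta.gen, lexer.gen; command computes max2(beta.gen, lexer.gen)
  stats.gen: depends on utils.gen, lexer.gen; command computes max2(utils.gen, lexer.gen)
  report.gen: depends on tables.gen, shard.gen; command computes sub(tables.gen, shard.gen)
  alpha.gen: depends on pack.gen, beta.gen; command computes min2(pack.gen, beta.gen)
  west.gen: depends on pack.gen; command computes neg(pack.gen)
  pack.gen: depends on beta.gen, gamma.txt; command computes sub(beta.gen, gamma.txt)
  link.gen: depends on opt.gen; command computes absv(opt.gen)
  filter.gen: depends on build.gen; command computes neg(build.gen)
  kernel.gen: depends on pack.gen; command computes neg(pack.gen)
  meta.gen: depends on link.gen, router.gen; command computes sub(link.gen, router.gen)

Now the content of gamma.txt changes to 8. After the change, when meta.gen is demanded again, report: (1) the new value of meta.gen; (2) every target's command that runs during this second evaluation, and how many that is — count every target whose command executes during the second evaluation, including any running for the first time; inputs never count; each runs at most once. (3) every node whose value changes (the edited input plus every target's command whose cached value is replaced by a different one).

First evaluation (everything demanded from the output):
  beta.gen = neg(-4) = 4
  north.gen = max2(4, -4) = 4
  lexer.gen = max2(4, 4) = 4
  pack.gen = sub(4, -4) = 8
  cache.gen = min2(4, 8) = 4
  utils.gen = max2(4, -4) = 4
  render.gen = mul(-4, 4) = -16
  stats.gen = max2(4, 4) = 4
  tables.gen = max2(4, -16) = 4
  merge.gen = add(4, 4) = 8
  opt.gen = min2(4, 8) = 4
  link.gen = absv(4) = 4
  router.gen = mul(4, 4) = 16
  meta.gen = sub(4, 16) = -12

Propagation after the edit:
  beta.gen: runs — gamma.txt -4->8; result -8.
  north.gen: runs — beta.gen 4->-8; gamma.txt -4->8; result 8.
  lexer.gen: runs — beta.gen 4->-8; north.gen 4->8; result 8.
  pack.gen: runs — beta.gen 4->-8; gamma.txt -4->8; result -16.
  cache.gen: runs — north.gen 4->8; pack.gen 8->-16; result -16.
  utils.gen: runs — lexer.gen 4->8; gamma.txt -4->8; result 8.
  render.gen: runs — gamma.txt -4->8; utils.gen 4->8; result 64.
  stats.gen: runs — utils.gen 4->8; lexer.gen 4->8; result 8.
  tables.gen: runs — cache.gen 4->-16; render.gen -16->64; result 64.
  merge.gen: runs — tables.gen 4->64; stats.gen 4->8; result 72.
  opt.gen: runs — tables.gen 4->64; merge.gen 8->72; result 64.
  link.gen: runs — opt.gen 4->64; result 64.
  router.gen: runs — beta.gen 4->-8; tables.gen 4->64; result -512.
  meta.gen: runs — link.gen 4->64; router.gen 16->-512; result 576.

New value of meta.gen: 576.
Target commands that run: beta.gen, cache.gen, lexer.gen, link.gen, merge.gen, meta.gen, north.gen, opt.gen, pack.gen, render.gen, router.gen, stats.gen, tables.gen, utils.gen — 14 in total.
Values that change: beta.gen, cache.gen, gamma.txt, lexer.gen, link.gen, merge.gen, meta.gen, north.gen, opt.gen, pack.gen, render.gen, router.gen, stats.gen, tables.gen, utils.gen.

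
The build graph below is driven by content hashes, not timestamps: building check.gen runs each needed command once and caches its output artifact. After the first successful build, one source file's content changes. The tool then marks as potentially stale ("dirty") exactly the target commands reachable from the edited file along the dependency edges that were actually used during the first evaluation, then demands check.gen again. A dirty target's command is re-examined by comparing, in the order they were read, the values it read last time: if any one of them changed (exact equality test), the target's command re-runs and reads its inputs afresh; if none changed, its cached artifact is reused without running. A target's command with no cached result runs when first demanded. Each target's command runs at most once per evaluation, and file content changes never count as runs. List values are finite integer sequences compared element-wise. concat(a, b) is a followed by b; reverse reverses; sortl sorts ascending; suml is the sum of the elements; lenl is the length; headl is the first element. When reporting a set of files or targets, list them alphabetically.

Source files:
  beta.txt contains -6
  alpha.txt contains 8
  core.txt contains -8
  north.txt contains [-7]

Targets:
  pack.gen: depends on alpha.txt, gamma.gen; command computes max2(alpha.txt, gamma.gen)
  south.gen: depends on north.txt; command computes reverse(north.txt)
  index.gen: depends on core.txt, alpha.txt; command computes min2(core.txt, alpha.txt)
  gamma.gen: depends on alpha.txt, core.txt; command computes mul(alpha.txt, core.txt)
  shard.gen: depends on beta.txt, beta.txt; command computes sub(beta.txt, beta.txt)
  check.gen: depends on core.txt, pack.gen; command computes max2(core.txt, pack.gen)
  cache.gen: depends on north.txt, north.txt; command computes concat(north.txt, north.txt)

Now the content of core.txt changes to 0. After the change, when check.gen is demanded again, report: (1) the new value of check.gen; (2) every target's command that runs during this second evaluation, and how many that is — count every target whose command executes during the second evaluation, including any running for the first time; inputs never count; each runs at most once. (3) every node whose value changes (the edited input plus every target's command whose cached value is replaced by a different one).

Initial pass — values computed on the first demand:
  gamma.gen = mul(8, -8) = -64
  pack.gen = max2(8, -64) = 8
  check.gen = max2(-8, 8) = 8

Second demand — change propagation:
  gamma.gen: re-runs because core.txt -8->0; new result 0.
  pack.gen: re-runs because gamma.gen -64->0; new result 8 (unchanged).
  check.gen: re-runs because core.txt -8->0; new result 8 (unchanged).

check.gen now evaluates to 8.
Run set: check.gen, gamma.gen, pack.gen (3 run).
Changed values: core.txt, gamma.gen.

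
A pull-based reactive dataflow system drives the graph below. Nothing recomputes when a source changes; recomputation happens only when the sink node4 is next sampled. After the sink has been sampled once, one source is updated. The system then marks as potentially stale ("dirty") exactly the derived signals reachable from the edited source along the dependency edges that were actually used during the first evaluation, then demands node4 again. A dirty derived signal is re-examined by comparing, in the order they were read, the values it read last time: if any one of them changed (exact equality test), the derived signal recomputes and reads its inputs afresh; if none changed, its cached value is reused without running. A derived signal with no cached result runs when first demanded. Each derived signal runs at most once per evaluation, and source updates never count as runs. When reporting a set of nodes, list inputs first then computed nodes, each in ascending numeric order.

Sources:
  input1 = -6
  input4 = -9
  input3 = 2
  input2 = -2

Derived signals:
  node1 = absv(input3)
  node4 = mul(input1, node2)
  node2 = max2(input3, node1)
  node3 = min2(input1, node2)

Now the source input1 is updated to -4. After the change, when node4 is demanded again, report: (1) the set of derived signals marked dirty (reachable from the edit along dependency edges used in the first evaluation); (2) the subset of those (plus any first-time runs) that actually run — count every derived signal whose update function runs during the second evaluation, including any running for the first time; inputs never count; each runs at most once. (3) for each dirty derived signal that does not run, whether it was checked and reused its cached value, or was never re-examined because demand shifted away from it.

First evaluation (everything demanded from the output):
  node1 = absv(2) = 2
  node2 = max2(2, 2) = 2
  node4 = mul(-6, 2) = -12

Propagation after the edit:
  node4: runs — input1 -6->-4; result -8.

Marked dirty: node4.
Derived signals that run: node4 — 1 in total.
Every dirty derived signal ran.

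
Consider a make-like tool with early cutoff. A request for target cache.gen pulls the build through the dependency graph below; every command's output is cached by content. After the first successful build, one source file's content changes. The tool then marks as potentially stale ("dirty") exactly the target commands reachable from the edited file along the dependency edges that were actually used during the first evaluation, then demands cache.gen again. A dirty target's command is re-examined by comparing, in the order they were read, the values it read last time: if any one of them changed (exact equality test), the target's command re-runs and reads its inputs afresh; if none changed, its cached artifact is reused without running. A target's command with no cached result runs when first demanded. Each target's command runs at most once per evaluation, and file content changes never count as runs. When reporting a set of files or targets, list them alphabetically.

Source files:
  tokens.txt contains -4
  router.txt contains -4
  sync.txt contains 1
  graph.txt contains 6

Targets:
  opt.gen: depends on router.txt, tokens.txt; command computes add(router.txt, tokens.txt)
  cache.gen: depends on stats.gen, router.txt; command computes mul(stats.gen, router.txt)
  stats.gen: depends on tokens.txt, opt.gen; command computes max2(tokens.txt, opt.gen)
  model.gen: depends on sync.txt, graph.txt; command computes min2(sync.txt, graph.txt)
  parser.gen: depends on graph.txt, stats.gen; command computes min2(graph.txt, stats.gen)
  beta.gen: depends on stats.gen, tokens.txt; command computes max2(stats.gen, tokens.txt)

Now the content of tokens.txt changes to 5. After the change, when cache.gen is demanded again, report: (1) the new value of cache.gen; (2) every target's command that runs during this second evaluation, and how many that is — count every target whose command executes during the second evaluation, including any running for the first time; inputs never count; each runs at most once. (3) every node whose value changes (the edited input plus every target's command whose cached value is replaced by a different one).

Demanding cache.gen again yields -20.
3 target commands run: cache.gen, opt.gen, stats.gen.
The nodes whose values change: cache.gen, opt.gen, stats.gen, tokens.txt.

First demand of the output computes:
  opt.gen = add(-4, -4) = -8
  stats.gen = max2(-4, -8) = -4
  cache.gen = mul(-4, -4) = 16

After the edit, cleaning proceeds:
  opt.gen: a read changed (tokens.txt -4->5) — executes, giving 1.
  stats.gen: a read changed (tokens.txt -4->5; opt.gen -8->1) — executes, giving 5.
  cache.gen: a read changed (stats.gen -4->5) — executes, giving -20.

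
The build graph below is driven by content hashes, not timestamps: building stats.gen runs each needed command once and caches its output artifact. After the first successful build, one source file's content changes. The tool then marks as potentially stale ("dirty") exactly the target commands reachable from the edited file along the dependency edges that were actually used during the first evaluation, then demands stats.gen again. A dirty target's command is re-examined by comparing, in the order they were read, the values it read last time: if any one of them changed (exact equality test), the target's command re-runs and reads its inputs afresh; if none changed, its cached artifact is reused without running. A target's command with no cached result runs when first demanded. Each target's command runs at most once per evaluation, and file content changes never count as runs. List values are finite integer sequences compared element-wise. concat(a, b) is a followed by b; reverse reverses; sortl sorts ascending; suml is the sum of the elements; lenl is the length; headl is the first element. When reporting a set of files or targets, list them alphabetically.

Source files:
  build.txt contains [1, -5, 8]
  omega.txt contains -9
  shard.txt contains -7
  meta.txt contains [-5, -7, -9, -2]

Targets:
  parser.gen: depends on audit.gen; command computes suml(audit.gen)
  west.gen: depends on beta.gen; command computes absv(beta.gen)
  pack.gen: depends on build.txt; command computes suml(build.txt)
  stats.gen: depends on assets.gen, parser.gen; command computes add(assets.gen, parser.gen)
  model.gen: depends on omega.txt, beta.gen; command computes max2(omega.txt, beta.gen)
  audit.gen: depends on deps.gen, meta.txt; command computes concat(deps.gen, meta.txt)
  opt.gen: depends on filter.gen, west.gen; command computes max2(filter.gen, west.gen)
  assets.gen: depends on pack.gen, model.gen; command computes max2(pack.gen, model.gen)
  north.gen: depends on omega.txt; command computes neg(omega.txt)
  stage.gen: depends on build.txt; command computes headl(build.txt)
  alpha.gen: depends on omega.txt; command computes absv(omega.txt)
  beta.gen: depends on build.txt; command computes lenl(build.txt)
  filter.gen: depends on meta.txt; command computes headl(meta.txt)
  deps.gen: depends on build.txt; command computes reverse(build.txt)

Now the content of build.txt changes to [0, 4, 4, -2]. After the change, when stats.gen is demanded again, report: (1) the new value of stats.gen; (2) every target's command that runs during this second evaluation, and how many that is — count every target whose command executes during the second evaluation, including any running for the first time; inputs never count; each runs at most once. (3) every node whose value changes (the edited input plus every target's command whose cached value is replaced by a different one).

stats.gen now evaluates to -11.
Run set: assets.gen, audit.gen, beta.gen, deps.gen, model.gen, pack.gen, parser.gen, stats.gen (8 run).
Changed values: assets.gen, audit.gen, beta.gen, build.txt, deps.gen, model.gen, pack.gen, parser.gen, stats.gen.

Initial pass — values computed on the first demand:
  beta.gen = lenl([1, -5, 8]) = 3
  deps.gen = reverse([1, -5, 8]) = [8, -5, 1]
  audit.gen = concat([8, -5, 1], [-5, -7, -9, -2]) = [8, -5, 1, -5, -7, -9, -2]
  model.gen = max2(-9, 3) = 3
  pack.gen = suml([1, -5, 8]) = 4
  assets.gen = max2(4, 3) = 4
  parser.gen = suml([8, -5, 1, -5, -7, -9, -2]) = -19
  stats.gen = add(4, -19) = -15

Second demand — change propagation:
  beta.gen: re-runs because build.txt [1, -5, 8]->[0, 4, 4, -2]; new result 4.
  deps.gen: re-runs because build.txt [1, -5, 8]->[0, 4, 4, -2]; new result [-2, 4, 4, 0].
  audit.gen: re-runs because deps.gen [8, -5, 1]->[-2, 4, 4, 0]; new result [-2, 4, 4, 0, -5, -7, -9, -2].
  model.gen: re-runs because beta.gen 3->4; new result 4.
  pack.gen: re-runs because build.txt [1, -5, 8]->[0, 4, 4, -2]; new result 6.
  assets.gen: re-runs because pack.gen 4->6; model.gen 3->4; new result 6.
  parser.gen: re-runs because audit.gen [8, -5, 1, -5, -7, -9, -2]->[-2, 4, 4, 0, -5, -7, -9, -2]; new result -17.
  stats.gen: re-runs because assets.gen 4->6; parser.gen -19->-17; new result -11.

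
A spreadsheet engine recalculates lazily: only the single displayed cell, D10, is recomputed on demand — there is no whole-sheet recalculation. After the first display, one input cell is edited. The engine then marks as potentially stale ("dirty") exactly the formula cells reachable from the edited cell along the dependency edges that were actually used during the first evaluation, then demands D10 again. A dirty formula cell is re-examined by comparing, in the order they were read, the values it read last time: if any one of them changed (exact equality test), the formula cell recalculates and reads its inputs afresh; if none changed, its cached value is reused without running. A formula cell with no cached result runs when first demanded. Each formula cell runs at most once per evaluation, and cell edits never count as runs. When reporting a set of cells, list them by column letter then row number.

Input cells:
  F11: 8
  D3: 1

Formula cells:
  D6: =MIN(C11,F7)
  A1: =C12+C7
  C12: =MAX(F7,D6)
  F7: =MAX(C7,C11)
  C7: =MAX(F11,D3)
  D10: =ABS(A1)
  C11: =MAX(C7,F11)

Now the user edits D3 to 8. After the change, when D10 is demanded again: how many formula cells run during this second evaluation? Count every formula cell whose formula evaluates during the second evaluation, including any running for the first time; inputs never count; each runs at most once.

Formula cells that run: C7 — 1 in total.
Key observation: the change is absorbed at C7 — it re-runs but produces the same value, and the output's value is unchanged.

First evaluation (everything demanded from the output):
  C7 = MAX(8, 1) = 8
  C11 = MAX(8, 8) = 8
  F7 = MAX(8, 8) = 8
  D6 = MIN(8, 8) = 8
  C12 = MAX(8, 8) = 8
  A1 = 8 + 8 = 16
  D10 = ABS(16) = 16

Propagation after the edit:
  C7: runs — D3 1->8; result 8 (same value as before).
  C11: checked — values it read are unchanged (C7 unchanged, F11 unchanged); reused cached 8 without running.
  F7: checked — values it read are unchanged (C7 unchanged, C11 unchanged); reused cached 8 without running.
  D6: checked — values it read are unchanged (C11 unchanged, F7 unchanged); reused cached 8 without running.
  C12: checked — values it read are unchanged (F7 unchanged, D6 unchanged); reused cached 8 without running.
  A1: checked — values it read are unchanged (C12 unchanged, C7 unchanged); reused cached 16 without running.
  D10: checked — values it read are unchanged (A1 unchanged); reused cached 16 without running.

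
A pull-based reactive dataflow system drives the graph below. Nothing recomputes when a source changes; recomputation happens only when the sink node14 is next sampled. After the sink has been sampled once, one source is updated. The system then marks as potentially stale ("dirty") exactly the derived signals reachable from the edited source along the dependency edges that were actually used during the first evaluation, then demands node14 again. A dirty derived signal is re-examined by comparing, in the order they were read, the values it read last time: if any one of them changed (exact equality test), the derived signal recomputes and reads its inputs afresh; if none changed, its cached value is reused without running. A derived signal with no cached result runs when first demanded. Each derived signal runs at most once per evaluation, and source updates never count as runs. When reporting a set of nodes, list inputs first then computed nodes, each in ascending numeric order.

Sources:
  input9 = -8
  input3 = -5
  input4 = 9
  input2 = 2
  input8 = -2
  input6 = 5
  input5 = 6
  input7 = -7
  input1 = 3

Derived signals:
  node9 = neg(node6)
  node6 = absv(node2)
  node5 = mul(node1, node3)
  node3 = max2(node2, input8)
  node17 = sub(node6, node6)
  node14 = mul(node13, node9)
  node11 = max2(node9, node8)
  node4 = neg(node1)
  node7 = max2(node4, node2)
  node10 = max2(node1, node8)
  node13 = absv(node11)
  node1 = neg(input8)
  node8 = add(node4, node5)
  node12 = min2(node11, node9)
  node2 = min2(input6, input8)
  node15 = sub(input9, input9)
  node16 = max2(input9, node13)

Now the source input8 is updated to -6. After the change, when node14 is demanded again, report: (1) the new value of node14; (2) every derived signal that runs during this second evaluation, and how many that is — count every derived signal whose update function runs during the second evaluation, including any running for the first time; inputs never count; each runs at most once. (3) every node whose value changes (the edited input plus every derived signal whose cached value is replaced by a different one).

First evaluation (everything demanded from the output):
  node1 = neg(-2) = 2
  node2 = min2(5, -2) = -2
  node3 = max2(-2, -2) = -2
  node4 = neg(2) = -2
  node5 = mul(2, -2) = -4
  node6 = absv(-2) = 2
  node8 = add(-2, -4) = -6
  node9 = neg(2) = -2
  node11 = max2(-2, -6) = -2
  node13 = absv(-2) = 2
  node14 = mul(2, -2) = -4

Propagation after the edit:
  node1: runs — input8 -2->-6; result 6.
  node2: runs — input8 -2->-6; result -6.
  node3: runs — node2 -2->-6; input8 -2->-6; result -6.
  node4: runs — node1 2->6; result -6.
  node5: runs — node1 2->6; node3 -2->-6; result -36.
  node6: runs — node2 -2->-6; result 6.
  node8: runs — node4 -2->-6; node5 -4->-36; result -42.
  node9: runs — node6 2->6; result -6.
  node11: runs — node9 -2->-6; node8 -6->-42; result -6.
  node13: runs — node11 -2->-6; result 6.
  node14: runs — node13 2->6; node9 -2->-6; result -36.

New value of node14: -36.
Derived signals that run: node1, node2, node3, node4, node5, node6, node8, node9, node11, node13, node14 — 11 in total.
Values that change: input8, node1, node2, node3, node4, node5, node6, node8, node9, node11, node13, node14.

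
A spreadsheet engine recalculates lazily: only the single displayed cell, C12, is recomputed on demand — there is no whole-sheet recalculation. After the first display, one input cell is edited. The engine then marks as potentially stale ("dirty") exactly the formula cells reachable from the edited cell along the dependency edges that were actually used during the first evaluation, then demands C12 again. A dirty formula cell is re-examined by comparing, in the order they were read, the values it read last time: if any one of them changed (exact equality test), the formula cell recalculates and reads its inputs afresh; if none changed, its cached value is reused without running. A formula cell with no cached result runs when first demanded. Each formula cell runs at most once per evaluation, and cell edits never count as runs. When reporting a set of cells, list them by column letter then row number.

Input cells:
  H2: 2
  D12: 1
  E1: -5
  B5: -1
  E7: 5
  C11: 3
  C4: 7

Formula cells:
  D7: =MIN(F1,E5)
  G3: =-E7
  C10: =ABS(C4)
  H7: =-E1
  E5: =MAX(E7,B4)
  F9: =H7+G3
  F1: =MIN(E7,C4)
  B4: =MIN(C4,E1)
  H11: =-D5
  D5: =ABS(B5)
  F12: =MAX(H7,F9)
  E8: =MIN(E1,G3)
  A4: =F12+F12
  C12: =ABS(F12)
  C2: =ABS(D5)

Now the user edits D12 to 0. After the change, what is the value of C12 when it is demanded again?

New value of C12: 5.
Key observation: D12 is never demanded by the output, so the edit triggers no recomputation at all.

First evaluation (everything demanded from the output):
  G3 = -(5) = -5
  H7 = -(-5) = 5
  F9 = 5 + -5 = 0
  F12 = MAX(5, 0) = 5
  C12 = ABS(5) = 5

Propagation after the edit:
  D12 feeds no computation that the output demands — nothing is marked dirty and nothing runs.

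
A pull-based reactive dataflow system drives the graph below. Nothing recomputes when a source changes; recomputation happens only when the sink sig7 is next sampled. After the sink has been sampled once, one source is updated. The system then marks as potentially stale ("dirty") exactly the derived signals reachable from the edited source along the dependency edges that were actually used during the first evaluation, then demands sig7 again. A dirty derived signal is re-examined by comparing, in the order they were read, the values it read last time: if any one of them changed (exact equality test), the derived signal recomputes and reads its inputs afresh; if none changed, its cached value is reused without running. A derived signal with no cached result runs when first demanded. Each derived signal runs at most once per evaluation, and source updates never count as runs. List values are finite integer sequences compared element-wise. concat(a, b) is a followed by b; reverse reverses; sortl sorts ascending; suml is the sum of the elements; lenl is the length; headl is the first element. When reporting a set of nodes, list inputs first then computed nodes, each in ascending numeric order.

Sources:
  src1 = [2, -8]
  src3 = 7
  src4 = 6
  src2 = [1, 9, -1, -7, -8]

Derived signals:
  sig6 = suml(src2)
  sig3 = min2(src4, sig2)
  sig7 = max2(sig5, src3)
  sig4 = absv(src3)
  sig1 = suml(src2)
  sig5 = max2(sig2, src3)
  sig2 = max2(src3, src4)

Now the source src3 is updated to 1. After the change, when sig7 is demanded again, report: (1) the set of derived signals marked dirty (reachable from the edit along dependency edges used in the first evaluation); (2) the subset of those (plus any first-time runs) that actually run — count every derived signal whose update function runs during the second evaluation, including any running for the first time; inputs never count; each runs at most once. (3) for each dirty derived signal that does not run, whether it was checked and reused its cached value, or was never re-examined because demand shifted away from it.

First evaluation (everything demanded from the output):
  sig2 = max2(7, 6) = 7
  sig5 = max2(7, 7) = 7
  sig7 = max2(7, 7) = 7

Propagation after the edit:
  sig2: runs — src3 7->1; result 6.
  sig5: runs — sig2 7->6; src3 7->1; result 6.
  sig7: runs — sig5 7->6; src3 7->1; result 6.

Marked dirty: sig2, sig5, sig7.
Derived signals that run: sig2, sig5, sig7 — 3 in total.
Every dirty derived signal ran.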